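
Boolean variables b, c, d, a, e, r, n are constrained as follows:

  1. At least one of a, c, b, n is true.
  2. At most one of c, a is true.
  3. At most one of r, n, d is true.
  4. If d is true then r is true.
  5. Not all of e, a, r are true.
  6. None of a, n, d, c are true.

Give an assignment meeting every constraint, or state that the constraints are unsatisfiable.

b = True, c = False, d = False, a = False, e = True, r = False, n = False

  (1) {a, c, b, n}: 1 true — at least one ✓
  (2) {c, a}: 0 true — at most one ✓
  (3) {r, n, d}: 0 true — at most one ✓
  (4) d=F ⇒ r: vacuous ✓
  (5) {e, a, r}: 1/3 true — not all ✓
  (6) {a, n, d, c}: 0 true — none ✓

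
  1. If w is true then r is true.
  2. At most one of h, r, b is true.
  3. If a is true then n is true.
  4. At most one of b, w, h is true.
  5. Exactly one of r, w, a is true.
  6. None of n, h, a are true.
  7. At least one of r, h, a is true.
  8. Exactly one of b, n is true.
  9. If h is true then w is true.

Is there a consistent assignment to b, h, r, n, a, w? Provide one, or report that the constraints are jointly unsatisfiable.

Unsatisfiable

Case a = True:
  Constraint (6) is violated (a=T) — contradiction.
Case a = False:
  (6) forces n = False.
  (6) forces h = False.
  (7) with h=F, a=F forces r = True.
  (2) with r=T forces b = False.
  Constraint (8) is violated (b=F, n=F) — contradiction.
Both cases fail — unsatisfiable.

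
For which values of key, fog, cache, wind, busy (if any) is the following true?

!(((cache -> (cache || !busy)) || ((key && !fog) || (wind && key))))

UNSATISFIABLE

Case cache = True: the formula becomes !((True || ((key && !fog) || (wind && key)))) = False.
Case cache = False: the formula becomes !((True || ((key && !fog) || (wind && key)))) = False.
Both cases fail — unsatisfiable.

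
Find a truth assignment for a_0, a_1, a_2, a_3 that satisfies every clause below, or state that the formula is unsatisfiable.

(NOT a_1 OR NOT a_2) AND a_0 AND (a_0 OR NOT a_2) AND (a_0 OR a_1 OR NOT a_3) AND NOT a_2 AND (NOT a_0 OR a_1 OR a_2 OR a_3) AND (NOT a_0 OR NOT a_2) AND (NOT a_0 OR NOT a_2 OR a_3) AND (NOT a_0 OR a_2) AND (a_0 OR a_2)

The formula is unsatisfiable.

Case a_0 = True:
  (NOT a_2) forces a_2 = False.
  Clause (NOT a_0 OR a_2) is falsified — contradiction.
Case a_0 = False:
  Clause (a_0) is falsified — contradiction.
Both cases fail, so the formula is unsatisfiable.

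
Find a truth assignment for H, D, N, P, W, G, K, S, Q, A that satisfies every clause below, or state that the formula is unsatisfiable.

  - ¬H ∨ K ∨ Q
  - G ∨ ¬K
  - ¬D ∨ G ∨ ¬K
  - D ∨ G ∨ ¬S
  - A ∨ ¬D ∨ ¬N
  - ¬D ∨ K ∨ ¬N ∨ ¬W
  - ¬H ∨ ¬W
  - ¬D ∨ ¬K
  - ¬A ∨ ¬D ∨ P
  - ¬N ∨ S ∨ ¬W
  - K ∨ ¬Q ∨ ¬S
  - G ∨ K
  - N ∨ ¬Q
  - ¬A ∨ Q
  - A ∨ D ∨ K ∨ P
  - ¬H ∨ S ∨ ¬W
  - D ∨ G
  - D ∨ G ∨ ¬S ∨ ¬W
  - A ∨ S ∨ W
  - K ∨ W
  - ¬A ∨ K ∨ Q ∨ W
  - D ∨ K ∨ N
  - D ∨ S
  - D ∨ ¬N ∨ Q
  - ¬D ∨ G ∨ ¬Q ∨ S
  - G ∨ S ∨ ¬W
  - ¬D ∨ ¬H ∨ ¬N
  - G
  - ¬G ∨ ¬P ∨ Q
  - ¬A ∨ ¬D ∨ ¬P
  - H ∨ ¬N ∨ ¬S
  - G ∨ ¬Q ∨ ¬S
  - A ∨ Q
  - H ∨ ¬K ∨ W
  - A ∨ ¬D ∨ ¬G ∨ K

Unit clause (G) forces G = True.
Set H = True.
  then (¬H ∨ ¬W) forces W = False.
  then (K ∨ W) forces K = True.
  then (¬D ∨ ¬K) forces D = False.
  then (D ∨ S) forces S = True.
Try N = False:
  (N ∨ ¬Q) forces Q = False.
  (¬A ∨ Q) forces A = False.
  clause (A ∨ Q) is falsified — backtrack.
So N = True.
  then (D ∨ ¬N ∨ Q) forces Q = True.
Set P = True.
Set A = False.
All clauses satisfied.

H = True, D = False, N = True, P = True, W = False, G = True, K = True, S = True, Q = True, A = False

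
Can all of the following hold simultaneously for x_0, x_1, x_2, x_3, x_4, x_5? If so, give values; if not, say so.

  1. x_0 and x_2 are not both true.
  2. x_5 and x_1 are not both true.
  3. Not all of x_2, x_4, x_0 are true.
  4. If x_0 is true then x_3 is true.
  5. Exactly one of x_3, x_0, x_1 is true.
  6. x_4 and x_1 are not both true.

x_0 = False; x_1 = False; x_2 = False; x_3 = True; x_4 = True; x_5 = True

  (1) x_0=F, x_2=F — not both ✓
  (2) x_5=T, x_1=F — not both ✓
  (3) {x_2, x_4, x_0}: 1/3 true — not all ✓
  (4) x_0=F ⇒ x_3: vacuous ✓
  (5) {x_3, x_0, x_1}: 1 true — exactly one ✓
  (6) x_4=T, x_1=F — not both ✓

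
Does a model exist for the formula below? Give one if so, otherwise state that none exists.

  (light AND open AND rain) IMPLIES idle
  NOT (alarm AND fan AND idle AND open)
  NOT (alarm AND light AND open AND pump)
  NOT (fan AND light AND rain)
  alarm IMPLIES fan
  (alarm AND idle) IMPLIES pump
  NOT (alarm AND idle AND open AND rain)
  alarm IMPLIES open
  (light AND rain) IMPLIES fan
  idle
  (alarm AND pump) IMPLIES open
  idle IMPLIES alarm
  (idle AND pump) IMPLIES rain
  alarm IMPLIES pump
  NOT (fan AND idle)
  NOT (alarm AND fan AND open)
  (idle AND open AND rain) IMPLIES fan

No satisfying assignment exists.

Case fan = True:
  (NOT fan OR NOT idle) forces idle = False.
  Clause (idle) is falsified — contradiction.
Case fan = False:
  (idle) forces idle = True.
  (alarm OR NOT idle) forces alarm = True.
  Clause (NOT alarm OR fan) is falsified — contradiction.
Both cases fail, so the formula is unsatisfiable.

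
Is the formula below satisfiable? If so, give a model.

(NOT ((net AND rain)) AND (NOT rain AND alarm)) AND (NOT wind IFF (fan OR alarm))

net = False; wind = False; rain = False; alarm = True; fan = True

  NOT ((net AND rain)) AND (NOT rain AND alarm) = True
    NOT ((net AND rain)) = True
      net AND rain = False
    NOT rain AND alarm = True
      NOT rain = True
  NOT wind IFF (fan OR alarm) = True
    NOT wind = True
    fan OR alarm = True
Both conjuncts True, so the formula holds.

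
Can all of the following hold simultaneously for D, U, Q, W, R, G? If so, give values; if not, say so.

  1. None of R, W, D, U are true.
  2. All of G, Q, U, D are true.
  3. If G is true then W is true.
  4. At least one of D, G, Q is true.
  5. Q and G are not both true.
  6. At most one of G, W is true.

Case D = True:
  Constraint (1) is violated (D=T) — contradiction.
Case D = False:
  Constraint (2) is violated (D=F) — contradiction.
Both cases fail — unsatisfiable.

No satisfying assignment exists.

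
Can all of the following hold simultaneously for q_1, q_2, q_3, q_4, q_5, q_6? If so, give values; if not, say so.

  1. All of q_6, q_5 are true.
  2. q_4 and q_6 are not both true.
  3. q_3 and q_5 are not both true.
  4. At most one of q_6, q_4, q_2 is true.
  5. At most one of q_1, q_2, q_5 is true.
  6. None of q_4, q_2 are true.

q_1 = False; q_2 = False; q_3 = False; q_4 = False; q_5 = True; q_6 = True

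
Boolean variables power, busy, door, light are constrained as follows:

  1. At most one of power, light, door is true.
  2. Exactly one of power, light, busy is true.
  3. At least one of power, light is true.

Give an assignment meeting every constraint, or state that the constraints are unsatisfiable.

power: True; busy: False; door: False; light: False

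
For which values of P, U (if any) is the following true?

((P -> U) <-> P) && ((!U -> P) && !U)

Case P = True: the formula simplifies to U && !U.
  U = True: the conjunct !U is False.
  U = False: the conjunct U is False.
Case P = False: the conjunct (P -> U) <-> P becomes (False -> U) <-> False = False.
Both cases fail — unsatisfiable.

UNSATISFIABLE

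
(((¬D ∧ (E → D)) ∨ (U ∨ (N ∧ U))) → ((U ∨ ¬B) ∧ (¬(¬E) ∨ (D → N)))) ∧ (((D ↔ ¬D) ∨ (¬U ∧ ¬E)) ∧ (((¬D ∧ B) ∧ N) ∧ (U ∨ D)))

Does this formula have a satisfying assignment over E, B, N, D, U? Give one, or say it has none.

Unsatisfiable

Case D = True: the conjunct ¬D is False.
Case D = False: the formula simplifies to ((¬E ∨ (U ∨ (N ∧ U))) → (U ∨ ¬B)) ∧ ((¬U ∧ ¬E) ∧ ((B ∧ N) ∧ U)).
  U = True: the conjunct ¬U is False.
  U = False: the conjunct U is False.
Both cases fail — unsatisfiable.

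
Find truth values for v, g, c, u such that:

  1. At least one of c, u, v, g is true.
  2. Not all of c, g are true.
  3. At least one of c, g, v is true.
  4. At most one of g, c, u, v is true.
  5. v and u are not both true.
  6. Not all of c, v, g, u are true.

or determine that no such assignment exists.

v = False, g = True, c = False, u = False

  (1) {c, u, v, g}: 1 true — at least one ✓
  (2) {c, g}: 1/2 true — not all ✓
  (3) {c, g, v}: 1 true — at least one ✓
  (4) {g, c, u, v}: 1 true — at most one ✓
  (5) v=F, u=F — not both ✓
  (6) {c, v, g, u}: 1/4 true — not all ✓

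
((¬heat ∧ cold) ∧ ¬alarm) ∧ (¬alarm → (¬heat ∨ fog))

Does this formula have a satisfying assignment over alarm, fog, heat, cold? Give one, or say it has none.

alarm = False, fog = False, heat = False, cold = True

  (¬heat ∧ cold) ∧ ¬alarm = True
    ¬heat ∧ cold = True
      ¬heat = True
    ¬alarm = True
  ¬alarm → (¬heat ∨ fog) = True
    ¬alarm = True
    ¬heat ∨ fog = True
      ¬heat = True
Both conjuncts True, so the formula holds.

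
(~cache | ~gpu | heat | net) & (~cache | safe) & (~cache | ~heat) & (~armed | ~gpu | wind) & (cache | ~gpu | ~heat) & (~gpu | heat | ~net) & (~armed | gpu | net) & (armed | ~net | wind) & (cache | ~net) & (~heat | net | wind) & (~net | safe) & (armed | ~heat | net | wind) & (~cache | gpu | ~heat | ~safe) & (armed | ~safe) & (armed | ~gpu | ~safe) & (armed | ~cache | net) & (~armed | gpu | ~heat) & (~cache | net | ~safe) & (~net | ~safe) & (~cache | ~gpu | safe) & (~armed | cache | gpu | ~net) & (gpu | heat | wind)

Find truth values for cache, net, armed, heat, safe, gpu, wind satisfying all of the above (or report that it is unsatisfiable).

Try cache = True:
  (~cache | safe) forces safe = True.
  (~cache | ~heat) forces heat = False.
  (armed | ~safe) forces armed = True.
  (~cache | net | ~safe) forces net = True.
  clause (~net | ~safe) is falsified — backtrack.
So cache = False.
  then (cache | ~net) forces net = False.
Set armed = False.
  then (armed | ~safe) forces safe = False.
Set heat = False.
Set gpu = True.
Set wind = False.
All clauses satisfied.

cache = False, net = False, armed = False, heat = False, safe = False, gpu = True, wind = False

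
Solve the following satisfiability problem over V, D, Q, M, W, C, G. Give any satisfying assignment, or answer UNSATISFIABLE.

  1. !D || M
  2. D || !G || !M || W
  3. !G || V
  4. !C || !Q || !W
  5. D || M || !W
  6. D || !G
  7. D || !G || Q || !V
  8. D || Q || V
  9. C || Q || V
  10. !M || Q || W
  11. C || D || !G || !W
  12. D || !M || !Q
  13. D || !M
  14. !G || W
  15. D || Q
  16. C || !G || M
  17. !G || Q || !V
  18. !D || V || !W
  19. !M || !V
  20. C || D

V = False, D = True, Q = True, M = True, W = False, C = True, G = False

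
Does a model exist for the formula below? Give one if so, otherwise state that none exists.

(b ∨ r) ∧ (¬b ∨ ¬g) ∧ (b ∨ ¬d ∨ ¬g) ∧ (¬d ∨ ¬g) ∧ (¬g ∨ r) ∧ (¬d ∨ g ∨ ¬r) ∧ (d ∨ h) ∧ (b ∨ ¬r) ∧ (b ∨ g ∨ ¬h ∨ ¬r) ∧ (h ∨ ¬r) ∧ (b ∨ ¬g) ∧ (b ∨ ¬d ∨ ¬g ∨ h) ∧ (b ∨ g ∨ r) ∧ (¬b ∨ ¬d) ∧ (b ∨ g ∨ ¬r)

Try g = True:
  (¬b ∨ ¬g) forces b = False.
  clause (b ∨ ¬g) is falsified — backtrack.
So g = False.
Set d = False.
  then (d ∨ h) forces h = True.
Set r = False.
  then (b ∨ r) forces b = True.
All clauses satisfied.

g: False, d: False, r: False, h: True, b: True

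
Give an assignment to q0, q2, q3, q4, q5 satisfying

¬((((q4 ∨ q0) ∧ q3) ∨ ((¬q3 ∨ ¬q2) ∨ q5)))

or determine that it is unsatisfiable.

q0=F; q2=T; q3=T; q4=F; q5=F

  ¬((((q4 ∨ q0) ∧ q3) ∨ ((¬q3 ∨ ¬q2) ∨ q5))) = True
    ((q4 ∨ q0) ∧ q3) ∨ ((¬q3 ∨ ¬q2) ∨ q5) = False
      (q4 ∨ q0) ∧ q3 = False
        q4 ∨ q0 = False
      (¬q3 ∨ ¬q2) ∨ q5 = False
        ¬q3 ∨ ¬q2 = False
          ¬q3 = False
          ¬q2 = False
The formula evaluates to True.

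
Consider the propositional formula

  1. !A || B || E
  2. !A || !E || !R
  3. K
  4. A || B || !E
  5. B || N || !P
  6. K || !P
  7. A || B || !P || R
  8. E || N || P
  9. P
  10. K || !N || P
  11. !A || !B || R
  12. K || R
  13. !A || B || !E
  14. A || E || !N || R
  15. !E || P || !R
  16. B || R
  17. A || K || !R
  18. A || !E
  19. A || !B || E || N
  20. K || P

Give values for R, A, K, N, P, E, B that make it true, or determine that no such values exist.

Unit clause (K) forces K = True.
Unit clause (P) forces P = True.
Try R = False:
  (B || R) forces B = True.
  (!A || !B || R) forces A = False.
  (A || !E) forces E = False.
  (A || E || !N || R) forces N = False.
  clause (A || !B || E || N) is falsified — backtrack.
So R = True.
Set A = False.
  then (A || !E) forces E = False.
Set N = True.
Set B = False.
All clauses satisfied.

R: True, A: False, K: True, N: True, P: True, E: False, B: False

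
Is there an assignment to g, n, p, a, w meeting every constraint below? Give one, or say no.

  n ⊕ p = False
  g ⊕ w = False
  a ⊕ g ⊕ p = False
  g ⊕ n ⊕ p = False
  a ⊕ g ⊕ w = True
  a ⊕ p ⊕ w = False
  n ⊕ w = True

g=F, n=T, p=T, a=T, w=F

n ⊕ p = T ⊕ T = False ✓
g ⊕ w = F ⊕ F = False ✓
a ⊕ g ⊕ p = T ⊕ F ⊕ T = False ✓
g ⊕ n ⊕ p = F ⊕ T ⊕ T = False ✓
a ⊕ g ⊕ w = T ⊕ F ⊕ F = True ✓
a ⊕ p ⊕ w = T ⊕ T ⊕ F = False ✓
n ⊕ w = T ⊕ F = True ✓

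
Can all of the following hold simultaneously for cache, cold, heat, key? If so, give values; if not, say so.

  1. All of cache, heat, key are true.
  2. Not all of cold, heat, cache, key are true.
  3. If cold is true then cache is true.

cache=T, cold=F, heat=T, key=T

  (1) {cache, heat, key}: all 3 true ✓
  (2) {cold, heat, cache, key}: 3/4 true — not all ✓
  (3) cold=F ⇒ cache: vacuous ✓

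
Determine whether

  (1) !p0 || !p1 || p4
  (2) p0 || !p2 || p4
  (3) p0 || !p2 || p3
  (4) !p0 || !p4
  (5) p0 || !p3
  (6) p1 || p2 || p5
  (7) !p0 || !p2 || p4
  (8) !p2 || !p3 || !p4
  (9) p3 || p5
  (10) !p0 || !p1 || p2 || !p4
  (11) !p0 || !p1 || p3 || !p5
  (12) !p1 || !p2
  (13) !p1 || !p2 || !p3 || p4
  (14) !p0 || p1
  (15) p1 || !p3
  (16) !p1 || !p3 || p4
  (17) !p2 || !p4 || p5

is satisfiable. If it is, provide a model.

p0=F; p1=F; p2=F; p3=F; p4=T; p5=T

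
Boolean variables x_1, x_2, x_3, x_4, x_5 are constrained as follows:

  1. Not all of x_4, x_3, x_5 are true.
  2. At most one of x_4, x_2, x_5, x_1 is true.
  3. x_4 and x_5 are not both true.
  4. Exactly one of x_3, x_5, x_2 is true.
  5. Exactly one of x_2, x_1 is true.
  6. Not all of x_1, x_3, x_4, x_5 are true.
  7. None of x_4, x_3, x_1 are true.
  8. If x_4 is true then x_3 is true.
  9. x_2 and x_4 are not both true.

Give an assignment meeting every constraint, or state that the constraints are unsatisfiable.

x_1: False, x_2: True, x_3: False, x_4: False, x_5: False

  (1) {x_4, x_3, x_5}: 0/3 true — not all ✓
  (2) {x_4, x_2, x_5, x_1}: 1 true — at most one ✓
  (3) x_4=F, x_5=F — not both ✓
  (4) {x_3, x_5, x_2}: 1 true — exactly one ✓
  (5) {x_2, x_1}: 1 true — exactly one ✓
  (6) {x_1, x_3, x_4, x_5}: 0/4 true — not all ✓
  (7) {x_4, x_3, x_1}: 0 true — none ✓
  (8) x_4=F ⇒ x_3: vacuous ✓
  (9) x_2=T, x_4=F — not both ✓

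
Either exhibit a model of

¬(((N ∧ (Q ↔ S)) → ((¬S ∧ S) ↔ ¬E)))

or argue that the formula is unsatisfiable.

Q: True; S: True; N: True; E: False

  ¬(((N ∧ (Q ↔ S)) → ((¬S ∧ S) ↔ ¬E))) = True
    (N ∧ (Q ↔ S)) → ((¬S ∧ S) ↔ ¬E) = False
      N ∧ (Q ↔ S) = True
        Q ↔ S = True
      (¬S ∧ S) ↔ ¬E = False
        ¬S ∧ S = False
          ¬S = False
        ¬E = True
The formula evaluates to True.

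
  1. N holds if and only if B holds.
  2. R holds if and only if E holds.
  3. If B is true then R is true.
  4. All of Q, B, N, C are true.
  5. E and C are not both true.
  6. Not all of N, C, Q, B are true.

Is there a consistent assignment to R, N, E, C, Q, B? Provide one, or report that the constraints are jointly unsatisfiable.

Case C = True:
  (4) forces Q = True.
  (4) forces B = True.
  (1) with B=T forces N = True.
  Constraint (6) is violated (N=T, C=T, Q=T, B=T) — contradiction.
Case C = False:
  Constraint (4) is violated (C=F) — contradiction.
Both cases fail — unsatisfiable.

Unsatisfiable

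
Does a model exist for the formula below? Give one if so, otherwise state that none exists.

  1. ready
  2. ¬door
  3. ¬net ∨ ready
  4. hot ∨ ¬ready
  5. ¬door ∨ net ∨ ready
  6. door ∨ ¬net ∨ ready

net = True, hot = True, ready = True, door = False

Unit clause (ready) forces ready = True.
Unit clause (¬door) forces door = False.
In (hot ∨ ¬ready) only hot is left, so hot = True.
Set net = True.
Check each clause:
  (ready): ready holds.
  (¬door): ¬door holds.
  (¬net ∨ ready): ready holds.
  (hot ∨ ¬ready): hot holds.
  (¬door ∨ net ∨ ready): ¬door holds.
  (door ∨ ¬net ∨ ready): ready holds.
All clauses satisfied.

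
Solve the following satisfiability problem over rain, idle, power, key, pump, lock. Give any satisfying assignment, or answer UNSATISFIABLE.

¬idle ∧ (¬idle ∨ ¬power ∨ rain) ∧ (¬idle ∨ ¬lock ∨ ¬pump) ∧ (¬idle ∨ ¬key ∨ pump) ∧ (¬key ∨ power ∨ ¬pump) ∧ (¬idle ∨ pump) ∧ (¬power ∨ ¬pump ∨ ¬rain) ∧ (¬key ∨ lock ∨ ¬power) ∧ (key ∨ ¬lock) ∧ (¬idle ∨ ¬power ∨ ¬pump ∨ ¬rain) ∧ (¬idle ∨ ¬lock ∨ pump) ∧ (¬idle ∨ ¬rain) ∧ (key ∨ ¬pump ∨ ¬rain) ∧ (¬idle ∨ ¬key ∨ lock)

rain: True, idle: False, power: False, key: True, pump: False, lock: False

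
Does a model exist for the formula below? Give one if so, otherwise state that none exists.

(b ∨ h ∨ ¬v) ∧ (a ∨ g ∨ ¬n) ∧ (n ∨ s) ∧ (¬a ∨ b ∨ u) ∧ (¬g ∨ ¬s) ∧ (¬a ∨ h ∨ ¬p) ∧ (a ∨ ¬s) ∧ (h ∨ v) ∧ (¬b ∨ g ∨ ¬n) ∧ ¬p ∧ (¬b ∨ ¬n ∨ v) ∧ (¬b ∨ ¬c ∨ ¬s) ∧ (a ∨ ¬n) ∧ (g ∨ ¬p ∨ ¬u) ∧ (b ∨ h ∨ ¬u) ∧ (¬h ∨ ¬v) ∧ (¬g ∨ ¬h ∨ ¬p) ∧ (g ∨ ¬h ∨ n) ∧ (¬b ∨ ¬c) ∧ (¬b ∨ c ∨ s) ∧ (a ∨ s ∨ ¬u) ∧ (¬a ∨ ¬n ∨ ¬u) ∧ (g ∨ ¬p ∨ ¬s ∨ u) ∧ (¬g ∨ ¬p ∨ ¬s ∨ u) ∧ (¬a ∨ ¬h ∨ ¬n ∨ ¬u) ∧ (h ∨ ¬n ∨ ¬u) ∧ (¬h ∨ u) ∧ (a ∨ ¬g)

Unit clause (¬p) forces p = False.
Set g = False.
Set a = True.
Try h = True:
  (¬h ∨ ¬v) forces v = False.
  (g ∨ ¬h ∨ n) forces n = True.
  (¬b ∨ g ∨ ¬n) forces b = False.
  (¬a ∨ b ∨ u) forces u = True.
  clause (¬a ∨ ¬n ∨ ¬u) is falsified — backtrack.
So h = False.
  then (h ∨ v) forces v = True.
  then (b ∨ h ∨ ¬v) forces b = True.
  then (¬b ∨ g ∨ ¬n) forces n = False.
  then (¬b ∨ ¬c) forces c = False.
  then (¬b ∨ c ∨ s) forces s = True.
Set u = False.
All clauses satisfied.

g: False; a: True; h: False; u: False; v: True; p: False; n: False; s: True; c: False; b: True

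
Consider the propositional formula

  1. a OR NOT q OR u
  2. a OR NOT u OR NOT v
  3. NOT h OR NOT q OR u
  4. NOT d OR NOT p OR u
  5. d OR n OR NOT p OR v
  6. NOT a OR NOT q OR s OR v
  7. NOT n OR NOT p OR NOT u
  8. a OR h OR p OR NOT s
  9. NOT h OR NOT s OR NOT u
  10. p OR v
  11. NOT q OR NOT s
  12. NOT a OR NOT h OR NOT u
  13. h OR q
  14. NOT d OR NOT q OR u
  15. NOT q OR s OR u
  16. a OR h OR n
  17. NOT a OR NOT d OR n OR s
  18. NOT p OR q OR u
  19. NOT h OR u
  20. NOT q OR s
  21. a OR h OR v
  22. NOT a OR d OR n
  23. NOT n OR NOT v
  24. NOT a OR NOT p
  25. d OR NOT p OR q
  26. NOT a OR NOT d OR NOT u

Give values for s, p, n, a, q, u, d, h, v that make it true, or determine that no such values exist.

s = False, p = True, n = False, a = False, q = False, u = True, d = True, h = True, v = False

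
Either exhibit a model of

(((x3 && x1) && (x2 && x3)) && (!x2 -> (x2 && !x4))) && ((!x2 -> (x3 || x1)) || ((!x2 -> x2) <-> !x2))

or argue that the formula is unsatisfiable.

x1 = True, x2 = True, x3 = True, x4 = True

  ((x3 && x1) && (x2 && x3)) && (!x2 -> (x2 && !x4)) = True
    (x3 && x1) && (x2 && x3) = True
      x3 && x1 = True
      x2 && x3 = True
    !x2 -> (x2 && !x4) = True
      !x2 = False
      x2 && !x4 = False
        !x4 = False
  (!x2 -> (x3 || x1)) || ((!x2 -> x2) <-> !x2) = True
    !x2 -> (x3 || x1) = True
      !x2 = False
      x3 || x1 = True
    (!x2 -> x2) <-> !x2 = False
      !x2 -> x2 = True
        !x2 = False
      !x2 = False
Both conjuncts True, so the formula holds.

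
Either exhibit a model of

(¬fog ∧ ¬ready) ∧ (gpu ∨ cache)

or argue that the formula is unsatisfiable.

ready = False, fog = False, cache = False, gpu = True

  ¬fog ∧ ¬ready = True
    ¬fog = True
    ¬ready = True
  gpu ∨ cache = True
Both conjuncts True, so the formula holds.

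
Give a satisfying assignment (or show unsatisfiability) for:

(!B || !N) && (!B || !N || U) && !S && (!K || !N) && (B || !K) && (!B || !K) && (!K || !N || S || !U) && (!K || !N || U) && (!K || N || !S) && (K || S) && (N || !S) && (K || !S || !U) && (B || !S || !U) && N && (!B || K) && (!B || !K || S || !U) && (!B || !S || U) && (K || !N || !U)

Case S = True:
  Clause (!S) is falsified — contradiction.
Case S = False:
  (K || S) forces K = True.
  (!K || !N) forces N = False.
  Clause (N) is falsified — contradiction.
Both cases fail, so the formula is unsatisfiable.

Unsatisfiable — no assignment works.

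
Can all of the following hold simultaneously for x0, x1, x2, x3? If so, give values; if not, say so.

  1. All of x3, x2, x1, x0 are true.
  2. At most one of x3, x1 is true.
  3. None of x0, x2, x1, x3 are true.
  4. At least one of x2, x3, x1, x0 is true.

Case x0 = True:
  Constraint (3) is violated (x0=T) — contradiction.
Case x0 = False:
  Constraint (1) is violated (x0=F) — contradiction.
Both cases fail — unsatisfiable.

The formula is unsatisfiable.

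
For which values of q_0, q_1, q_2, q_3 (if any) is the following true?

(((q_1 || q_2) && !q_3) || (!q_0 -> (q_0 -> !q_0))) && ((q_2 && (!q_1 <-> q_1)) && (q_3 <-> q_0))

The conjunct !q_1 <-> q_1 is unsatisfiable on its own:
  q_1=F: evaluates to False.
  q_1=T: evaluates to False.
So the whole conjunction is unsatisfiable.

UNSATISFIABLE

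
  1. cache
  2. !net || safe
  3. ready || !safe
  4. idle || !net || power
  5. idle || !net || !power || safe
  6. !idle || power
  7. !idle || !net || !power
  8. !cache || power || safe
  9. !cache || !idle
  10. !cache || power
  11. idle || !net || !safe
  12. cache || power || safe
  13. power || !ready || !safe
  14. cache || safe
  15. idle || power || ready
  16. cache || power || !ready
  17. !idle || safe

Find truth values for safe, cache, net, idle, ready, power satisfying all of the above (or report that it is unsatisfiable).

safe = False, cache = True, net = False, idle = False, ready = True, power = True

Unit clause (cache) forces cache = True.
In (!cache || !idle) only !idle is left, so idle = False.
In (!cache || power) only power is left, so power = True.
Set safe = False.
  then (!net || safe) forces net = False.
Set ready = True.
All clauses satisfied.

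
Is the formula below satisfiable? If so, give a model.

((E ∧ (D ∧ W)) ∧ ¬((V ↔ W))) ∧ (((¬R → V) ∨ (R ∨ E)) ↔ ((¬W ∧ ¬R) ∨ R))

E=T, V=F, R=T, D=T, W=T

  (E ∧ (D ∧ W)) ∧ ¬((V ↔ W)) = True
    E ∧ (D ∧ W) = True
      D ∧ W = True
    ¬((V ↔ W)) = True
      V ↔ W = False
  ((¬R → V) ∨ (R ∨ E)) ↔ ((¬W ∧ ¬R) ∨ R) = True
    (¬R → V) ∨ (R ∨ E) = True
      ¬R → V = True
        ¬R = False
      R ∨ E = True
    (¬W ∧ ¬R) ∨ R = True
      ¬W ∧ ¬R = False
        ¬W = False
        ¬R = False
Both conjuncts True, so the formula holds.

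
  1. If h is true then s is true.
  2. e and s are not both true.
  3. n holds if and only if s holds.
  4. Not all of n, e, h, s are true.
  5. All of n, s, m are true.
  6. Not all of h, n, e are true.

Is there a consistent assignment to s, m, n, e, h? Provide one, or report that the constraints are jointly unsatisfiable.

s = True; m = True; n = True; e = False; h = True

  (1) h=T ⇒ s: T ✓
  (2) e=F, s=T — not both ✓
  (3) n=T, s=T — same ✓
  (4) {n, e, h, s}: 3/4 true — not all ✓
  (5) {n, s, m}: all 3 true ✓
  (6) {h, n, e}: 2/3 true — not all ✓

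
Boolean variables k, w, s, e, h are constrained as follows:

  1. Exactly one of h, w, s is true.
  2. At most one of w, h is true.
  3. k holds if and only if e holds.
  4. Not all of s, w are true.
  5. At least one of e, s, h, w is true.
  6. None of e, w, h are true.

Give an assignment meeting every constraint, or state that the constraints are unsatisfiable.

k: False, w: False, s: True, e: False, h: False

  (1) {h, w, s}: 1 true — exactly one ✓
  (2) {w, h}: 0 true — at most one ✓
  (3) k=F, e=F — same ✓
  (4) {s, w}: 1/2 true — not all ✓
  (5) {e, s, h, w}: 1 true — at least one ✓
  (6) {e, w, h}: 0 true — none ✓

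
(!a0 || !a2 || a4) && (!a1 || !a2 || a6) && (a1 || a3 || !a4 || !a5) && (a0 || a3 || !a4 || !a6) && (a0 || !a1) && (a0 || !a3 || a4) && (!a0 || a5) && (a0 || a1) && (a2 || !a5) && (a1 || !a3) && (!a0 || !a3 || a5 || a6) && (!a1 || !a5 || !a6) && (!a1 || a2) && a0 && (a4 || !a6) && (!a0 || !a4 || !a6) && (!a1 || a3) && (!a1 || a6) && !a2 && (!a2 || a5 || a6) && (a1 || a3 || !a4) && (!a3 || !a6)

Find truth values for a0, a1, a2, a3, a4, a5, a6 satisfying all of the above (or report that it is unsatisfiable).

Case a0 = True:
  (!a0 || a5) forces a5 = True.
  (a2 || !a5) forces a2 = True.
  Clause (!a2) is falsified — contradiction.
Case a0 = False:
  Clause (a0) is falsified — contradiction.
Both cases fail, so the formula is unsatisfiable.

The formula is unsatisfiable.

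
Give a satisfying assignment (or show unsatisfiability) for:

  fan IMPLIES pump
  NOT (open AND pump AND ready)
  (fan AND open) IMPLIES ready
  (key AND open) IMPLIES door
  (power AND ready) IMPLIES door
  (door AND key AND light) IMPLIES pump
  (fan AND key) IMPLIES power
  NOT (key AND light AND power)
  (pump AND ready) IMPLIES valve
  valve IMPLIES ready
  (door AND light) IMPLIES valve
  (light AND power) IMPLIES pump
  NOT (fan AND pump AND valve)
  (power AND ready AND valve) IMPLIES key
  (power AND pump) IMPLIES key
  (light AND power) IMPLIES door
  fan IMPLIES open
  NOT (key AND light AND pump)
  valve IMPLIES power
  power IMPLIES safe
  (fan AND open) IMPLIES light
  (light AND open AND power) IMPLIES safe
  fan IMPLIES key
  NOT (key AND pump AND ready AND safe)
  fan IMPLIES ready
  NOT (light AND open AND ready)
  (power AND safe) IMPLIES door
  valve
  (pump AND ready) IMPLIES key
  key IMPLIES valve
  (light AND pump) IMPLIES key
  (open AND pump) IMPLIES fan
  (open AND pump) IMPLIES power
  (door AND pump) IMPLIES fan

key = True, valve = True, door = True, open = True, fan = False, ready = True, safe = True, pump = False, power = True, light = False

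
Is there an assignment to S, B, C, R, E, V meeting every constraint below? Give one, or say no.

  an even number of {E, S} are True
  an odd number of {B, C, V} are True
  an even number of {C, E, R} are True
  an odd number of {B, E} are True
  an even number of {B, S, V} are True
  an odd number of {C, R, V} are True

S = False, B = True, C = True, R = True, E = False, V = True

{E, S}: 0 true → even ✓
{B, C, V}: 3 true → odd ✓
{C, E, R}: 2 true → even ✓
{B, E}: 1 true → odd ✓
{B, S, V}: 2 true → even ✓
{C, R, V}: 3 true → odd ✓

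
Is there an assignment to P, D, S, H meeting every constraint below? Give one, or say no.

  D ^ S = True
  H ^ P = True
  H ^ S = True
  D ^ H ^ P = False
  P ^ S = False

P=F, D=T, S=F, H=T

D ^ S = T ^ F = True ✓
H ^ P = T ^ F = True ✓
H ^ S = T ^ F = True ✓
D ^ H ^ P = T ^ T ^ F = False ✓
P ^ S = F ^ F = False ✓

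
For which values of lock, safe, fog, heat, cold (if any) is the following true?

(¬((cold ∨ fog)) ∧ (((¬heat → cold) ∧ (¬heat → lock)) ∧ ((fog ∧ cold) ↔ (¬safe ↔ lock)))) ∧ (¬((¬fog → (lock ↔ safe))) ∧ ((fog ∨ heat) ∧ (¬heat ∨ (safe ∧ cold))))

Unsatisfiable — no assignment works.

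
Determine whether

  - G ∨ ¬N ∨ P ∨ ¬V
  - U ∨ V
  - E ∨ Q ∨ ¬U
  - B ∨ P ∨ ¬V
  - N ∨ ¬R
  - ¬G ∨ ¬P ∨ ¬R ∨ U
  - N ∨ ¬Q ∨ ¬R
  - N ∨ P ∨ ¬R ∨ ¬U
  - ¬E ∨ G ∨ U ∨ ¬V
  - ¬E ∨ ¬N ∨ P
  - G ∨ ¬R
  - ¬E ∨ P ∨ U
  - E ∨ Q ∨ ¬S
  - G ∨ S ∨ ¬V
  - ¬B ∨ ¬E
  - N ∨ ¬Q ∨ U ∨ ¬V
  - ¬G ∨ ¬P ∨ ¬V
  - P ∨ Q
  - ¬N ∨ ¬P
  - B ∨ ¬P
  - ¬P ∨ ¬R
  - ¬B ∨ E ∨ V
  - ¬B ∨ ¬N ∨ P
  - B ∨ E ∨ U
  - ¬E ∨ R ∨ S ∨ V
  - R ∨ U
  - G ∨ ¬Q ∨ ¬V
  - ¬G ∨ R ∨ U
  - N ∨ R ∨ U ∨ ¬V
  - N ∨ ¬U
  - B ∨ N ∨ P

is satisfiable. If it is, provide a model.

E: False; P: False; B: False; S: False; U: True; R: False; G: False; Q: True; V: False; N: True

Set E = False.
Set P = False.
  then (P ∨ Q) forces Q = True.
Set B = False.
  then (B ∨ P ∨ ¬V) forces V = False.
  then (B ∨ E ∨ U) forces U = True.
  then (N ∨ ¬U) forces N = True.
Set S = False.
Set R = False.
Set G = False.
All clauses satisfied.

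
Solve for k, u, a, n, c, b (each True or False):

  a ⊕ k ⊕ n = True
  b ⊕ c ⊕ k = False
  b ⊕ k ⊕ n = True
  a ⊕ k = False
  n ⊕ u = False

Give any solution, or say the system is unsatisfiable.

k: False; u: True; a: False; n: True; c: False; b: False

a ⊕ k ⊕ n = F ⊕ F ⊕ T = True ✓
b ⊕ c ⊕ k = F ⊕ F ⊕ F = False ✓
b ⊕ k ⊕ n = F ⊕ F ⊕ T = True ✓
a ⊕ k = F ⊕ F = False ✓
n ⊕ u = T ⊕ T = False ✓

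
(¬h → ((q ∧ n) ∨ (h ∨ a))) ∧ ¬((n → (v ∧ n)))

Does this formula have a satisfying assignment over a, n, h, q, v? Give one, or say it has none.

a=T; n=T; h=T; q=F; v=F

  ¬h → ((q ∧ n) ∨ (h ∨ a)) = True
    ¬h = False
    (q ∧ n) ∨ (h ∨ a) = True
      q ∧ n = False
      h ∨ a = True
  ¬((n → (v ∧ n))) = True
    n → (v ∧ n) = False
      v ∧ n = False
Both conjuncts True, so the formula holds.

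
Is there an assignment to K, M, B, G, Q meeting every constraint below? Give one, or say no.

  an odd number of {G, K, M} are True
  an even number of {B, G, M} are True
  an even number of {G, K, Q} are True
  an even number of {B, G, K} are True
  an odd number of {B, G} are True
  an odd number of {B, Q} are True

Unsatisfiable — no assignment works.

Adding constraints 3, 4, 6 mod 2: every variable appears an even number of times on the left, so the left side is 0.
But the right sides sum to 1 (mod 2). 0 ≠ 1 — the system is inconsistent.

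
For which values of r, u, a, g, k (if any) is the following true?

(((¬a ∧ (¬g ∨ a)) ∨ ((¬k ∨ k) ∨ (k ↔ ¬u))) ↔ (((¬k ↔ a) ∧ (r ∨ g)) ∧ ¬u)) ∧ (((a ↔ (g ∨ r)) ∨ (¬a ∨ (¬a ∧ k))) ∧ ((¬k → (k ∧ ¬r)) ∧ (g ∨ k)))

r=F, u=F, a=F, g=T, k=T

  ((¬a ∧ (¬g ∨ a)) ∨ ((¬k ∨ k) ∨ (k ↔ ¬u))) ↔ (((¬k ↔ a) ∧ (r ∨ g)) ∧ ¬u) = True
    (¬a ∧ (¬g ∨ a)) ∨ ((¬k ∨ k) ∨ (k ↔ ¬u)) = True
      ¬a ∧ (¬g ∨ a) = False
        ¬a = True
        ¬g ∨ a = False
          ¬g = False
      (¬k ∨ k) ∨ (k ↔ ¬u) = True
        ¬k ∨ k = True
          ¬k = False
        k ↔ ¬u = True
          ¬u = True
    ((¬k ↔ a) ∧ (r ∨ g)) ∧ ¬u = True
      (¬k ↔ a) ∧ (r ∨ g) = True
        ¬k ↔ a = True
          ¬k = False
        r ∨ g = True
      ¬u = True
  ((a ↔ (g ∨ r)) ∨ (¬a ∨ (¬a ∧ k))) ∧ ((¬k → (k ∧ ¬r)) ∧ (g ∨ k)) = True
    (a ↔ (g ∨ r)) ∨ (¬a ∨ (¬a ∧ k)) = True
      a ↔ (g ∨ r) = False
        g ∨ r = True
      ¬a ∨ (¬a ∧ k) = True
        ¬a = True
        ¬a ∧ k = True
          ¬a = True
    (¬k → (k ∧ ¬r)) ∧ (g ∨ k) = True
      ¬k → (k ∧ ¬r) = True
        ¬k = False
        k ∧ ¬r = True
          ¬r = True
      g ∨ k = True
Both conjuncts True, so the formula holds.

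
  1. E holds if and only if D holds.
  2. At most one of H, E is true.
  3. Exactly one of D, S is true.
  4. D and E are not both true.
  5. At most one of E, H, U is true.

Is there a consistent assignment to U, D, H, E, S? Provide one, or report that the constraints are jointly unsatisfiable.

U = False, D = False, H = False, E = False, S = True

  (1) E=F, D=F — same ✓
  (2) {H, E}: 0 true — at most one ✓
  (3) {D, S}: 1 true — exactly one ✓
  (4) D=F, E=F — not both ✓
  (5) {E, H, U}: 0 true — at most one ✓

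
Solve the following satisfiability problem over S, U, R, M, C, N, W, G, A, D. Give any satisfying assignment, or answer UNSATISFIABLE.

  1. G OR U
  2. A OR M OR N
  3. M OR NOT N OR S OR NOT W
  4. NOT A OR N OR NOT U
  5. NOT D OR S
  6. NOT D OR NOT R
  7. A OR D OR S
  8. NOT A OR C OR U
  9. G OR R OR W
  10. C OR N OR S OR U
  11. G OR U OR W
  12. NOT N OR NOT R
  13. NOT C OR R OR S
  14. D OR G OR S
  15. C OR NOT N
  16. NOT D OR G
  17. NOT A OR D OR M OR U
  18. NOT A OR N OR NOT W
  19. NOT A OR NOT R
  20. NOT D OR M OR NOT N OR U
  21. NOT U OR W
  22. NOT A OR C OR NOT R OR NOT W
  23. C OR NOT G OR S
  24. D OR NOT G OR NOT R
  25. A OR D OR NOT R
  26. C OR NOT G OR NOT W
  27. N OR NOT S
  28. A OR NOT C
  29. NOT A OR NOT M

Set S = True.
  then (N OR NOT S) forces N = True.
  then (NOT N OR NOT R) forces R = False.
  then (C OR NOT N) forces C = True.
  then (A OR NOT C) forces A = True.
  then (NOT A OR NOT M) forces M = False.
Set U = True.
  then (NOT U OR W) forces W = True.
Set G = True.
Set D = True.
All clauses satisfied.

S = True, U = True, R = False, M = False, C = True, N = True, W = True, G = True, A = True, D = True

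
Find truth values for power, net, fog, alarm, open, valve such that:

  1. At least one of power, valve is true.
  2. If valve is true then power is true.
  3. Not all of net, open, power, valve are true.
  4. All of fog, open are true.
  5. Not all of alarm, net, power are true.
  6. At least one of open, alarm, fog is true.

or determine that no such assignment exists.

power = True; net = False; fog = True; alarm = False; open = True; valve = True

  (1) {power, valve}: 2 true — at least one ✓
  (2) valve=T ⇒ power: T ✓
  (3) {net, open, power, valve}: 3/4 true — not all ✓
  (4) {fog, open}: all 2 true ✓
  (5) {alarm, net, power}: 1/3 true — not all ✓
  (6) {open, alarm, fog}: 2 true — at least one ✓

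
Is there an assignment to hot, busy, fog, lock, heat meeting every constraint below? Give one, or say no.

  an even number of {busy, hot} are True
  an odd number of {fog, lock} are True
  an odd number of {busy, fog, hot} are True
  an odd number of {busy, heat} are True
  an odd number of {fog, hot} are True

hot: False, busy: False, fog: True, lock: False, heat: True

{busy, hot}: 0 true → even ✓
{fog, lock}: 1 true → odd ✓
{busy, fog, hot}: 1 true → odd ✓
{busy, heat}: 1 true → odd ✓
{fog, hot}: 1 true → odd ✓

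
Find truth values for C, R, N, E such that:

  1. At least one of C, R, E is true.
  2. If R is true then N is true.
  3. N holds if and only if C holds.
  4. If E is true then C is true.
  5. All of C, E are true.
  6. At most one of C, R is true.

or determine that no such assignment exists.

C=T, R=F, N=T, E=T

  (1) {C, R, E}: 2 true — at least one ✓
  (2) R=F ⇒ N: vacuous ✓
  (3) N=T, C=T — same ✓
  (4) E=T ⇒ C: T ✓
  (5) {C, E}: all 2 true ✓
  (6) {C, R}: 1 true — at most one ✓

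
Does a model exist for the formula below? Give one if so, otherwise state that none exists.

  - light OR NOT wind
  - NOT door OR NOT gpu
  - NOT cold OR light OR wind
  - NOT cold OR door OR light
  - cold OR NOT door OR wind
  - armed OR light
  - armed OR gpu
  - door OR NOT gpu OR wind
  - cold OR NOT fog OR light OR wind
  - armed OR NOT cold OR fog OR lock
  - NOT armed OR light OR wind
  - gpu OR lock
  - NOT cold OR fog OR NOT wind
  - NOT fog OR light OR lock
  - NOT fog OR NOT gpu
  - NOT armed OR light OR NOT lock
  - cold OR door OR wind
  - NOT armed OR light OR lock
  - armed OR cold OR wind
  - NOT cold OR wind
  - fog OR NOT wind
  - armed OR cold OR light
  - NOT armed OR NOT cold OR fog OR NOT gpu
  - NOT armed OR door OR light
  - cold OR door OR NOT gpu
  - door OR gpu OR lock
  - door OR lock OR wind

Try light = False:
  (light OR NOT wind) forces wind = False.
  (NOT cold OR light OR wind) forces cold = False.
  (cold OR NOT door OR wind) forces door = False.
  clause (cold OR door OR wind) is falsified — backtrack.
So light = True.
Try armed = False:
  (armed OR gpu) forces gpu = True.
  (NOT door OR NOT gpu) forces door = False.
  (door OR NOT gpu OR wind) forces wind = True.
  (NOT fog OR NOT gpu) forces fog = False.
  clause (fog OR NOT wind) is falsified — backtrack.
So armed = True.
Set cold = True.
  then (NOT cold OR wind) forces wind = True.
  then (fog OR NOT wind) forces fog = True.
  then (NOT fog OR NOT gpu) forces gpu = False.
  then (gpu OR lock) forces lock = True.
Set door = False.
All clauses satisfied.

light = True; armed = True; cold = True; lock = True; wind = True; fog = True; gpu = False; door = False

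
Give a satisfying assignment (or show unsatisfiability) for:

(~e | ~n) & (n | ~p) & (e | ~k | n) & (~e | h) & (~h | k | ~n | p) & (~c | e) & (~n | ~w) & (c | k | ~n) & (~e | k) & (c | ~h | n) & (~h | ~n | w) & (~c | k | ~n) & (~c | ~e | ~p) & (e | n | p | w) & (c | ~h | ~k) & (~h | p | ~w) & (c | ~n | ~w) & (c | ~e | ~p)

Set k = True.
Set c = True.
  then (~c | e) forces e = True.
  then (~c | ~e | ~p) forces p = False.
  then (~e | ~n) forces n = False.
  then (~e | h) forces h = True.
  then (~h | p | ~w) forces w = False.
All clauses satisfied.

k = True, c = True, h = True, n = False, w = False, e = True, p = False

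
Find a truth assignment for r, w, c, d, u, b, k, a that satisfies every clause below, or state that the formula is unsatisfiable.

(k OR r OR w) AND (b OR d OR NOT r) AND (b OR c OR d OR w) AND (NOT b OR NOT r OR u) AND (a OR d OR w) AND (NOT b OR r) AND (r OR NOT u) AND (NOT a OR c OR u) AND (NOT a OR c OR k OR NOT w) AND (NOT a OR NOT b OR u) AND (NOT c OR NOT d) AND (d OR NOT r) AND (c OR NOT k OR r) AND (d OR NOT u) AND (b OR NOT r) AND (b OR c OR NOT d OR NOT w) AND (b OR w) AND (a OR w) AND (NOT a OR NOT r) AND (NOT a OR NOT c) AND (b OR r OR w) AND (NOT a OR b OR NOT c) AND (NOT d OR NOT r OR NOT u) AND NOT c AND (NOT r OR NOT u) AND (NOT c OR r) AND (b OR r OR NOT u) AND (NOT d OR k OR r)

Unit clause (NOT c) forces c = False.
Try r = True:
  (d OR NOT r) forces d = True.
  (b OR NOT r) forces b = True.
  (NOT b OR NOT r OR u) forces u = True.
  clause (NOT d OR NOT r OR NOT u) is falsified — backtrack.
So r = False.
  then (NOT b OR r) forces b = False.
  then (r OR NOT u) forces u = False.
  then (NOT a OR c OR u) forces a = False.
  then (c OR NOT k OR r) forces k = False.
  then (b OR w) forces w = True.
  then (NOT d OR k OR r) forces d = False.
All clauses satisfied.

r=F, w=T, c=F, d=F, u=F, b=F, k=F, a=F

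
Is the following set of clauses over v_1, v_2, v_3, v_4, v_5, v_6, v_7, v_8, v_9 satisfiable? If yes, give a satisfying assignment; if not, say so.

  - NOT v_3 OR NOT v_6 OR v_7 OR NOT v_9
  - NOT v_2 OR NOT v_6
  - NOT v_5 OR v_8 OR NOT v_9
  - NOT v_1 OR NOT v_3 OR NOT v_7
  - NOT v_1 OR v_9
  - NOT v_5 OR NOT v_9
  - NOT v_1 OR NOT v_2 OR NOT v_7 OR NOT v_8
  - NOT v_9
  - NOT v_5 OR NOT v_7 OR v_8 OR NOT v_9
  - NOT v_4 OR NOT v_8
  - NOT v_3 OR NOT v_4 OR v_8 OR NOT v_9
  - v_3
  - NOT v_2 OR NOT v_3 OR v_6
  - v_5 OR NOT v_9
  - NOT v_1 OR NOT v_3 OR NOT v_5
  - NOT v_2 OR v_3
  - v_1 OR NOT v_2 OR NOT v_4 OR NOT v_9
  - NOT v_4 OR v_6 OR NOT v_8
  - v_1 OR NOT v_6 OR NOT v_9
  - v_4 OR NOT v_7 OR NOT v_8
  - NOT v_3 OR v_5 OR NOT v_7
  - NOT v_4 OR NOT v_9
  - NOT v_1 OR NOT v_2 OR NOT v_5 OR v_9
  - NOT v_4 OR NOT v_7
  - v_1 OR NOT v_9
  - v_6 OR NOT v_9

v_1 = False; v_2 = False; v_3 = True; v_4 = False; v_5 = True; v_6 = False; v_7 = False; v_8 = True; v_9 = False

Unit clause (NOT v_9) forces v_9 = False.
Unit clause (v_3) forces v_3 = True.
In (NOT v_1 OR v_9) only NOT v_1 is left, so v_1 = False.
Try v_2 = True:
  (NOT v_2 OR NOT v_6) forces v_6 = False.
  clause (NOT v_2 OR NOT v_3 OR v_6) is falsified — backtrack.
So v_2 = False.
Set v_4 = False.
Set v_5 = True.
Set v_6 = False.
Set v_7 = False.
Set v_8 = True.
All clauses satisfied.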